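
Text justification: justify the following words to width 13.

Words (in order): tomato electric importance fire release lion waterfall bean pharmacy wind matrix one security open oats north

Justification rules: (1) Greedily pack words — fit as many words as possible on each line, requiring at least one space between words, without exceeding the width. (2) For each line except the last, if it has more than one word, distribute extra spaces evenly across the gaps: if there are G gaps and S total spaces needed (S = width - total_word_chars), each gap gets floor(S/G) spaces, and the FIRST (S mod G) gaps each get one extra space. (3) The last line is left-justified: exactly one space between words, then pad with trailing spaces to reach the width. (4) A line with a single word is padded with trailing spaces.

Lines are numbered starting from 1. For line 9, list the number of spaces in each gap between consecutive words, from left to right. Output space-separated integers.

Answer: 2

Derivation:
Line 1: ['tomato'] (min_width=6, slack=7)
Line 2: ['electric'] (min_width=8, slack=5)
Line 3: ['importance'] (min_width=10, slack=3)
Line 4: ['fire', 'release'] (min_width=12, slack=1)
Line 5: ['lion'] (min_width=4, slack=9)
Line 6: ['waterfall'] (min_width=9, slack=4)
Line 7: ['bean', 'pharmacy'] (min_width=13, slack=0)
Line 8: ['wind', 'matrix'] (min_width=11, slack=2)
Line 9: ['one', 'security'] (min_width=12, slack=1)
Line 10: ['open', 'oats'] (min_width=9, slack=4)
Line 11: ['north'] (min_width=5, slack=8)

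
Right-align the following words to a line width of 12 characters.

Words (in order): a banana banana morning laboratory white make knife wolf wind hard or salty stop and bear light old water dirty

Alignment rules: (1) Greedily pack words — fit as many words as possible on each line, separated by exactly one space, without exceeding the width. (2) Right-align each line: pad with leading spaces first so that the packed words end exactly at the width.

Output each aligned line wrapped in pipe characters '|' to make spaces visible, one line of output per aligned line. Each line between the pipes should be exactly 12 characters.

Answer: |    a banana|
|      banana|
|     morning|
|  laboratory|
|  white make|
|  knife wolf|
|wind hard or|
|  salty stop|
|    and bear|
|   light old|
| water dirty|

Derivation:
Line 1: ['a', 'banana'] (min_width=8, slack=4)
Line 2: ['banana'] (min_width=6, slack=6)
Line 3: ['morning'] (min_width=7, slack=5)
Line 4: ['laboratory'] (min_width=10, slack=2)
Line 5: ['white', 'make'] (min_width=10, slack=2)
Line 6: ['knife', 'wolf'] (min_width=10, slack=2)
Line 7: ['wind', 'hard', 'or'] (min_width=12, slack=0)
Line 8: ['salty', 'stop'] (min_width=10, slack=2)
Line 9: ['and', 'bear'] (min_width=8, slack=4)
Line 10: ['light', 'old'] (min_width=9, slack=3)
Line 11: ['water', 'dirty'] (min_width=11, slack=1)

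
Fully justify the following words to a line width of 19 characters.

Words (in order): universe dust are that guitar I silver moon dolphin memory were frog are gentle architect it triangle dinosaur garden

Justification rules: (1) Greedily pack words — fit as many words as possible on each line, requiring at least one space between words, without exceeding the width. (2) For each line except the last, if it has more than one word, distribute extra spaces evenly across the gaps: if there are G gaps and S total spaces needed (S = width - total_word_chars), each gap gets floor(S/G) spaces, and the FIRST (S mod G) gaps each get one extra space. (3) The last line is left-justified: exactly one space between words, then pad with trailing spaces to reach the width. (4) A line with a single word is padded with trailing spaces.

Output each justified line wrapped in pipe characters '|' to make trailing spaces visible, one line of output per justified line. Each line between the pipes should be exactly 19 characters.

Answer: |universe  dust  are|
|that    guitar    I|
|silver moon dolphin|
|memory   were  frog|
|are          gentle|
|architect        it|
|triangle   dinosaur|
|garden             |

Derivation:
Line 1: ['universe', 'dust', 'are'] (min_width=17, slack=2)
Line 2: ['that', 'guitar', 'I'] (min_width=13, slack=6)
Line 3: ['silver', 'moon', 'dolphin'] (min_width=19, slack=0)
Line 4: ['memory', 'were', 'frog'] (min_width=16, slack=3)
Line 5: ['are', 'gentle'] (min_width=10, slack=9)
Line 6: ['architect', 'it'] (min_width=12, slack=7)
Line 7: ['triangle', 'dinosaur'] (min_width=17, slack=2)
Line 8: ['garden'] (min_width=6, slack=13)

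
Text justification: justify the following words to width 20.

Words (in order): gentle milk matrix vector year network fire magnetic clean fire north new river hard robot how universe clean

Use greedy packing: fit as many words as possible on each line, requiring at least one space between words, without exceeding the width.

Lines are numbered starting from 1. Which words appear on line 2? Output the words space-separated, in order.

Line 1: ['gentle', 'milk', 'matrix'] (min_width=18, slack=2)
Line 2: ['vector', 'year', 'network'] (min_width=19, slack=1)
Line 3: ['fire', 'magnetic', 'clean'] (min_width=19, slack=1)
Line 4: ['fire', 'north', 'new', 'river'] (min_width=20, slack=0)
Line 5: ['hard', 'robot', 'how'] (min_width=14, slack=6)
Line 6: ['universe', 'clean'] (min_width=14, slack=6)

Answer: vector year network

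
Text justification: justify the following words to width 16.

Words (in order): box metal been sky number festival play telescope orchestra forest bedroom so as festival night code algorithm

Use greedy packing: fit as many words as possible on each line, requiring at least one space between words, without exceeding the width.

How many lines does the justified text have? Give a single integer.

Line 1: ['box', 'metal', 'been'] (min_width=14, slack=2)
Line 2: ['sky', 'number'] (min_width=10, slack=6)
Line 3: ['festival', 'play'] (min_width=13, slack=3)
Line 4: ['telescope'] (min_width=9, slack=7)
Line 5: ['orchestra', 'forest'] (min_width=16, slack=0)
Line 6: ['bedroom', 'so', 'as'] (min_width=13, slack=3)
Line 7: ['festival', 'night'] (min_width=14, slack=2)
Line 8: ['code', 'algorithm'] (min_width=14, slack=2)
Total lines: 8

Answer: 8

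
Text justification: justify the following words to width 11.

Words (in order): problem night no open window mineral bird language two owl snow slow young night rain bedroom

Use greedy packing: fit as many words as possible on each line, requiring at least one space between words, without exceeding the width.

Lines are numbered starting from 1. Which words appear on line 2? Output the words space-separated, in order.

Line 1: ['problem'] (min_width=7, slack=4)
Line 2: ['night', 'no'] (min_width=8, slack=3)
Line 3: ['open', 'window'] (min_width=11, slack=0)
Line 4: ['mineral'] (min_width=7, slack=4)
Line 5: ['bird'] (min_width=4, slack=7)
Line 6: ['language'] (min_width=8, slack=3)
Line 7: ['two', 'owl'] (min_width=7, slack=4)
Line 8: ['snow', 'slow'] (min_width=9, slack=2)
Line 9: ['young', 'night'] (min_width=11, slack=0)
Line 10: ['rain'] (min_width=4, slack=7)
Line 11: ['bedroom'] (min_width=7, slack=4)

Answer: night no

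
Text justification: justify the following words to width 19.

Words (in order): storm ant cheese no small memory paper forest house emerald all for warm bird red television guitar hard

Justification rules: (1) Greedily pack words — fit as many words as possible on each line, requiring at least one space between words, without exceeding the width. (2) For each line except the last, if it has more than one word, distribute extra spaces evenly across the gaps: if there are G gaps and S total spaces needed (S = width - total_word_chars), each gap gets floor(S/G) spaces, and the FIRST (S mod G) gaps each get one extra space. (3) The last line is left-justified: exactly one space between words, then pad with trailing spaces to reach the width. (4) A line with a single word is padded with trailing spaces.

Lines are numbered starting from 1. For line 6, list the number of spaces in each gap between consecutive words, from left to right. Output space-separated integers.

Answer: 3

Derivation:
Line 1: ['storm', 'ant', 'cheese', 'no'] (min_width=19, slack=0)
Line 2: ['small', 'memory', 'paper'] (min_width=18, slack=1)
Line 3: ['forest', 'house'] (min_width=12, slack=7)
Line 4: ['emerald', 'all', 'for'] (min_width=15, slack=4)
Line 5: ['warm', 'bird', 'red'] (min_width=13, slack=6)
Line 6: ['television', 'guitar'] (min_width=17, slack=2)
Line 7: ['hard'] (min_width=4, slack=15)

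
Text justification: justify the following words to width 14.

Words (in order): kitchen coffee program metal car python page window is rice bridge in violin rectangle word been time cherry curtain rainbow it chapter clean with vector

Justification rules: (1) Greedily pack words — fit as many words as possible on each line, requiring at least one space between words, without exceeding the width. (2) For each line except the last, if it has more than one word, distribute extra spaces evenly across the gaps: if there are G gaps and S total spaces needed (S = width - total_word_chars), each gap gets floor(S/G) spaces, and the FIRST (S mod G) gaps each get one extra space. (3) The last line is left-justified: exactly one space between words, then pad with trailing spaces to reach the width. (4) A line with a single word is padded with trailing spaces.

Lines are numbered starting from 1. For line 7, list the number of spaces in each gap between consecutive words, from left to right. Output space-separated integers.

Line 1: ['kitchen', 'coffee'] (min_width=14, slack=0)
Line 2: ['program', 'metal'] (min_width=13, slack=1)
Line 3: ['car', 'python'] (min_width=10, slack=4)
Line 4: ['page', 'window', 'is'] (min_width=14, slack=0)
Line 5: ['rice', 'bridge', 'in'] (min_width=14, slack=0)
Line 6: ['violin'] (min_width=6, slack=8)
Line 7: ['rectangle', 'word'] (min_width=14, slack=0)
Line 8: ['been', 'time'] (min_width=9, slack=5)
Line 9: ['cherry', 'curtain'] (min_width=14, slack=0)
Line 10: ['rainbow', 'it'] (min_width=10, slack=4)
Line 11: ['chapter', 'clean'] (min_width=13, slack=1)
Line 12: ['with', 'vector'] (min_width=11, slack=3)

Answer: 1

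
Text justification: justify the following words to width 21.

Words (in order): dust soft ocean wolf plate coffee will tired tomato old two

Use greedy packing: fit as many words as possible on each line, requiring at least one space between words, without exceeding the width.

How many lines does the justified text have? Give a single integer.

Answer: 3

Derivation:
Line 1: ['dust', 'soft', 'ocean', 'wolf'] (min_width=20, slack=1)
Line 2: ['plate', 'coffee', 'will'] (min_width=17, slack=4)
Line 3: ['tired', 'tomato', 'old', 'two'] (min_width=20, slack=1)
Total lines: 3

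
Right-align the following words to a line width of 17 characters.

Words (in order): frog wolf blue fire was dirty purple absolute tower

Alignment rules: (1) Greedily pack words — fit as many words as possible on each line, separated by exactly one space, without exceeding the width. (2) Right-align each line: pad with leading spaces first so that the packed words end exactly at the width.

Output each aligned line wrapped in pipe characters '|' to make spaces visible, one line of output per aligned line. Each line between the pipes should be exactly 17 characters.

Answer: |   frog wolf blue|
|   fire was dirty|
|  purple absolute|
|            tower|

Derivation:
Line 1: ['frog', 'wolf', 'blue'] (min_width=14, slack=3)
Line 2: ['fire', 'was', 'dirty'] (min_width=14, slack=3)
Line 3: ['purple', 'absolute'] (min_width=15, slack=2)
Line 4: ['tower'] (min_width=5, slack=12)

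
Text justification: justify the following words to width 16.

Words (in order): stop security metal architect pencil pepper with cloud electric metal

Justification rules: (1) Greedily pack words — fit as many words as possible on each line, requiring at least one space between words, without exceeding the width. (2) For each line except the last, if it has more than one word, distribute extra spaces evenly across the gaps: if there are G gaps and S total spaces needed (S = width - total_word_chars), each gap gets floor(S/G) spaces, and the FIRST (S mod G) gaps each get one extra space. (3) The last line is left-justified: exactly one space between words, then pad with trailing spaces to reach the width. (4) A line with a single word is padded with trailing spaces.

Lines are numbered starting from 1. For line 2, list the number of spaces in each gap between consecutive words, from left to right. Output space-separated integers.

Answer: 2

Derivation:
Line 1: ['stop', 'security'] (min_width=13, slack=3)
Line 2: ['metal', 'architect'] (min_width=15, slack=1)
Line 3: ['pencil', 'pepper'] (min_width=13, slack=3)
Line 4: ['with', 'cloud'] (min_width=10, slack=6)
Line 5: ['electric', 'metal'] (min_width=14, slack=2)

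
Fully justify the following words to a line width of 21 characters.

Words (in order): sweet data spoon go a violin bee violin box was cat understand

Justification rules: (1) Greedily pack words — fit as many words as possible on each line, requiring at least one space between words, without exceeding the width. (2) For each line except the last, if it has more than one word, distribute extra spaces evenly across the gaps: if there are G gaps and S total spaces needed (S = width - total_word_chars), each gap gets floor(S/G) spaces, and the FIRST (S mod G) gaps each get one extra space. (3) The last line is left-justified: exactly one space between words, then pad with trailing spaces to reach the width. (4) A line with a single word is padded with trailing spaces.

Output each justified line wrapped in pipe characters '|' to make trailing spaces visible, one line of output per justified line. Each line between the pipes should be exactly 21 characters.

Line 1: ['sweet', 'data', 'spoon', 'go', 'a'] (min_width=21, slack=0)
Line 2: ['violin', 'bee', 'violin', 'box'] (min_width=21, slack=0)
Line 3: ['was', 'cat', 'understand'] (min_width=18, slack=3)

Answer: |sweet data spoon go a|
|violin bee violin box|
|was cat understand   |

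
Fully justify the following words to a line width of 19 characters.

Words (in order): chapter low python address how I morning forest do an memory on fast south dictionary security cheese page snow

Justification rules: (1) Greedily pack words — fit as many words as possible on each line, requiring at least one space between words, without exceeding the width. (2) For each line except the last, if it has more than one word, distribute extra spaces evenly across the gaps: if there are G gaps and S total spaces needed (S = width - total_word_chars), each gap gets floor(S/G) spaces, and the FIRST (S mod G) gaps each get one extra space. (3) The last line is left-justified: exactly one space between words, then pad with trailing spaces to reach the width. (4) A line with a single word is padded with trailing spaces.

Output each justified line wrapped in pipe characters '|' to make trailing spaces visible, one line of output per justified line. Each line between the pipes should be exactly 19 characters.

Answer: |chapter  low python|
|address    how    I|
|morning  forest  do|
|an  memory  on fast|
|south    dictionary|
|security     cheese|
|page snow          |

Derivation:
Line 1: ['chapter', 'low', 'python'] (min_width=18, slack=1)
Line 2: ['address', 'how', 'I'] (min_width=13, slack=6)
Line 3: ['morning', 'forest', 'do'] (min_width=17, slack=2)
Line 4: ['an', 'memory', 'on', 'fast'] (min_width=17, slack=2)
Line 5: ['south', 'dictionary'] (min_width=16, slack=3)
Line 6: ['security', 'cheese'] (min_width=15, slack=4)
Line 7: ['page', 'snow'] (min_width=9, slack=10)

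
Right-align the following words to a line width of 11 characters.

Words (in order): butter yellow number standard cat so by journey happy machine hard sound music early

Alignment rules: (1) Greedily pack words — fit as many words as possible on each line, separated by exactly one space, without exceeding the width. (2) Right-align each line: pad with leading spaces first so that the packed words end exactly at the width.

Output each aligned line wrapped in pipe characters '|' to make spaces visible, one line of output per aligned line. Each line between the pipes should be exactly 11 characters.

Answer: |     butter|
|     yellow|
|     number|
|   standard|
|  cat so by|
|    journey|
|      happy|
|    machine|
| hard sound|
|music early|

Derivation:
Line 1: ['butter'] (min_width=6, slack=5)
Line 2: ['yellow'] (min_width=6, slack=5)
Line 3: ['number'] (min_width=6, slack=5)
Line 4: ['standard'] (min_width=8, slack=3)
Line 5: ['cat', 'so', 'by'] (min_width=9, slack=2)
Line 6: ['journey'] (min_width=7, slack=4)
Line 7: ['happy'] (min_width=5, slack=6)
Line 8: ['machine'] (min_width=7, slack=4)
Line 9: ['hard', 'sound'] (min_width=10, slack=1)
Line 10: ['music', 'early'] (min_width=11, slack=0)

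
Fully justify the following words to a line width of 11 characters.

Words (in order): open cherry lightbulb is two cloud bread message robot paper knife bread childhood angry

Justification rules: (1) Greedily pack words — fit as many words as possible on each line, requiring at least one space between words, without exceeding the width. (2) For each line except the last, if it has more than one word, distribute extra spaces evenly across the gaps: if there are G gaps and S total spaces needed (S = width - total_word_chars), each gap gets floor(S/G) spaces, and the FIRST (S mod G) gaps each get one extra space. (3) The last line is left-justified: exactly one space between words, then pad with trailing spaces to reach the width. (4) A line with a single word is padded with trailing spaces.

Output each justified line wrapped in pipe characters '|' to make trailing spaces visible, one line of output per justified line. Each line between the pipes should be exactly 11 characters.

Line 1: ['open', 'cherry'] (min_width=11, slack=0)
Line 2: ['lightbulb'] (min_width=9, slack=2)
Line 3: ['is', 'two'] (min_width=6, slack=5)
Line 4: ['cloud', 'bread'] (min_width=11, slack=0)
Line 5: ['message'] (min_width=7, slack=4)
Line 6: ['robot', 'paper'] (min_width=11, slack=0)
Line 7: ['knife', 'bread'] (min_width=11, slack=0)
Line 8: ['childhood'] (min_width=9, slack=2)
Line 9: ['angry'] (min_width=5, slack=6)

Answer: |open cherry|
|lightbulb  |
|is      two|
|cloud bread|
|message    |
|robot paper|
|knife bread|
|childhood  |
|angry      |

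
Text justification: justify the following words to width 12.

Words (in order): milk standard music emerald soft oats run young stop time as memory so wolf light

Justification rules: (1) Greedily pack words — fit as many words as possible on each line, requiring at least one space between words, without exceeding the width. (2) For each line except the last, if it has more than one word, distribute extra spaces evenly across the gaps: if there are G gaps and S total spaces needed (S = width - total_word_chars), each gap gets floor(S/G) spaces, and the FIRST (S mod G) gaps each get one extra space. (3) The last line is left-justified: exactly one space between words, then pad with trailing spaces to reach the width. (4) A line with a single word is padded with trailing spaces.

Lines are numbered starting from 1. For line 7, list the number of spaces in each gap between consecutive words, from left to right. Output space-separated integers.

Line 1: ['milk'] (min_width=4, slack=8)
Line 2: ['standard'] (min_width=8, slack=4)
Line 3: ['music'] (min_width=5, slack=7)
Line 4: ['emerald', 'soft'] (min_width=12, slack=0)
Line 5: ['oats', 'run'] (min_width=8, slack=4)
Line 6: ['young', 'stop'] (min_width=10, slack=2)
Line 7: ['time', 'as'] (min_width=7, slack=5)
Line 8: ['memory', 'so'] (min_width=9, slack=3)
Line 9: ['wolf', 'light'] (min_width=10, slack=2)

Answer: 6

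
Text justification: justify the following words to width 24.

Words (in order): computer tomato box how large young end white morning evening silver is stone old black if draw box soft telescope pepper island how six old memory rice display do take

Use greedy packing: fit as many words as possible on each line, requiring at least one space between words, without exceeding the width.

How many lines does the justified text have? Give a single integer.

Answer: 8

Derivation:
Line 1: ['computer', 'tomato', 'box', 'how'] (min_width=23, slack=1)
Line 2: ['large', 'young', 'end', 'white'] (min_width=21, slack=3)
Line 3: ['morning', 'evening', 'silver'] (min_width=22, slack=2)
Line 4: ['is', 'stone', 'old', 'black', 'if'] (min_width=21, slack=3)
Line 5: ['draw', 'box', 'soft', 'telescope'] (min_width=23, slack=1)
Line 6: ['pepper', 'island', 'how', 'six'] (min_width=21, slack=3)
Line 7: ['old', 'memory', 'rice', 'display'] (min_width=23, slack=1)
Line 8: ['do', 'take'] (min_width=7, slack=17)
Total lines: 8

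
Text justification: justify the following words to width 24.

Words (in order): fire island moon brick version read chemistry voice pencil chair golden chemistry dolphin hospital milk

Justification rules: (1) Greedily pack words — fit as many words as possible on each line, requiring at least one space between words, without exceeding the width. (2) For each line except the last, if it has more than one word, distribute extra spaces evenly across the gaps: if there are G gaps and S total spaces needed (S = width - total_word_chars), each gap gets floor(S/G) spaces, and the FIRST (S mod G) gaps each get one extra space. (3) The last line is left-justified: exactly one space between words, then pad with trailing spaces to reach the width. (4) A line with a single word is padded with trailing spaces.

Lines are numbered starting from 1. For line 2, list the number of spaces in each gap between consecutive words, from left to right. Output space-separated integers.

Line 1: ['fire', 'island', 'moon', 'brick'] (min_width=22, slack=2)
Line 2: ['version', 'read', 'chemistry'] (min_width=22, slack=2)
Line 3: ['voice', 'pencil', 'chair'] (min_width=18, slack=6)
Line 4: ['golden', 'chemistry', 'dolphin'] (min_width=24, slack=0)
Line 5: ['hospital', 'milk'] (min_width=13, slack=11)

Answer: 2 2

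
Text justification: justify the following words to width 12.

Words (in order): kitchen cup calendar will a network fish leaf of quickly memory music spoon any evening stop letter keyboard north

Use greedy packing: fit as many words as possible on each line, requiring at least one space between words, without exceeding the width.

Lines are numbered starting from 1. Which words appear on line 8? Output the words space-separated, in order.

Line 1: ['kitchen', 'cup'] (min_width=11, slack=1)
Line 2: ['calendar'] (min_width=8, slack=4)
Line 3: ['will', 'a'] (min_width=6, slack=6)
Line 4: ['network', 'fish'] (min_width=12, slack=0)
Line 5: ['leaf', 'of'] (min_width=7, slack=5)
Line 6: ['quickly'] (min_width=7, slack=5)
Line 7: ['memory', 'music'] (min_width=12, slack=0)
Line 8: ['spoon', 'any'] (min_width=9, slack=3)
Line 9: ['evening', 'stop'] (min_width=12, slack=0)
Line 10: ['letter'] (min_width=6, slack=6)
Line 11: ['keyboard'] (min_width=8, slack=4)
Line 12: ['north'] (min_width=5, slack=7)

Answer: spoon any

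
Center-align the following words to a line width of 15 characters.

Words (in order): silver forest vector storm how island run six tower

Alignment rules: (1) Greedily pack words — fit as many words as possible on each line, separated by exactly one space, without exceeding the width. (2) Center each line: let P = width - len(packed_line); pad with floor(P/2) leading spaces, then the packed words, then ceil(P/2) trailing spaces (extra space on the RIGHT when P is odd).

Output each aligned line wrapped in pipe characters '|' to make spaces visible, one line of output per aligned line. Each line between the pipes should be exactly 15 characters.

Line 1: ['silver', 'forest'] (min_width=13, slack=2)
Line 2: ['vector', 'storm'] (min_width=12, slack=3)
Line 3: ['how', 'island', 'run'] (min_width=14, slack=1)
Line 4: ['six', 'tower'] (min_width=9, slack=6)

Answer: | silver forest |
| vector storm  |
|how island run |
|   six tower   |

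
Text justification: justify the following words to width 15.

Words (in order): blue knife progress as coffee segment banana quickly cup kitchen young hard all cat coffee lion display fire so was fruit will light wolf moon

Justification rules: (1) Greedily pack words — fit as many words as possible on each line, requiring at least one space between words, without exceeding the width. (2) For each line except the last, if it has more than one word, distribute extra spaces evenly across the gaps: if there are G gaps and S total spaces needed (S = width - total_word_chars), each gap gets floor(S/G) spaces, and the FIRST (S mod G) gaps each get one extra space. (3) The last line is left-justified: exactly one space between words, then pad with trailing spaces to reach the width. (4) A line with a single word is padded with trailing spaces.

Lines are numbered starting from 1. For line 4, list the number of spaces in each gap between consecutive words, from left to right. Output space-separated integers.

Line 1: ['blue', 'knife'] (min_width=10, slack=5)
Line 2: ['progress', 'as'] (min_width=11, slack=4)
Line 3: ['coffee', 'segment'] (min_width=14, slack=1)
Line 4: ['banana', 'quickly'] (min_width=14, slack=1)
Line 5: ['cup', 'kitchen'] (min_width=11, slack=4)
Line 6: ['young', 'hard', 'all'] (min_width=14, slack=1)
Line 7: ['cat', 'coffee', 'lion'] (min_width=15, slack=0)
Line 8: ['display', 'fire', 'so'] (min_width=15, slack=0)
Line 9: ['was', 'fruit', 'will'] (min_width=14, slack=1)
Line 10: ['light', 'wolf', 'moon'] (min_width=15, slack=0)

Answer: 2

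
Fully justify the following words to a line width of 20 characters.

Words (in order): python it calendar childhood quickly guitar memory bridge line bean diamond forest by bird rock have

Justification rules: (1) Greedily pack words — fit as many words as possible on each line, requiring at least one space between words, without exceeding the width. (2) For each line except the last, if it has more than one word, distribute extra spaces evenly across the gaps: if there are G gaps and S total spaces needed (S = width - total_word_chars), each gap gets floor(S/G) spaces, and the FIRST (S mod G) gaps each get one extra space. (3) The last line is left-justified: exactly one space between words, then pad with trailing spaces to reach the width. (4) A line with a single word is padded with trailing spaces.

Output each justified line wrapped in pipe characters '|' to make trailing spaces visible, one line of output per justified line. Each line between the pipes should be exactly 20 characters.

Line 1: ['python', 'it', 'calendar'] (min_width=18, slack=2)
Line 2: ['childhood', 'quickly'] (min_width=17, slack=3)
Line 3: ['guitar', 'memory', 'bridge'] (min_width=20, slack=0)
Line 4: ['line', 'bean', 'diamond'] (min_width=17, slack=3)
Line 5: ['forest', 'by', 'bird', 'rock'] (min_width=19, slack=1)
Line 6: ['have'] (min_width=4, slack=16)

Answer: |python  it  calendar|
|childhood    quickly|
|guitar memory bridge|
|line   bean  diamond|
|forest  by bird rock|
|have                |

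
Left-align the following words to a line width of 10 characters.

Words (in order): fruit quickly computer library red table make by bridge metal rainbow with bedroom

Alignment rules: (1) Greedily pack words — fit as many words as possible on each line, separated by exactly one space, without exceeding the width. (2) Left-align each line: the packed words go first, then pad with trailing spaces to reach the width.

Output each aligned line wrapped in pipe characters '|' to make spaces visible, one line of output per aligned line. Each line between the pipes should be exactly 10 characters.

Line 1: ['fruit'] (min_width=5, slack=5)
Line 2: ['quickly'] (min_width=7, slack=3)
Line 3: ['computer'] (min_width=8, slack=2)
Line 4: ['library'] (min_width=7, slack=3)
Line 5: ['red', 'table'] (min_width=9, slack=1)
Line 6: ['make', 'by'] (min_width=7, slack=3)
Line 7: ['bridge'] (min_width=6, slack=4)
Line 8: ['metal'] (min_width=5, slack=5)
Line 9: ['rainbow'] (min_width=7, slack=3)
Line 10: ['with'] (min_width=4, slack=6)
Line 11: ['bedroom'] (min_width=7, slack=3)

Answer: |fruit     |
|quickly   |
|computer  |
|library   |
|red table |
|make by   |
|bridge    |
|metal     |
|rainbow   |
|with      |
|bedroom   |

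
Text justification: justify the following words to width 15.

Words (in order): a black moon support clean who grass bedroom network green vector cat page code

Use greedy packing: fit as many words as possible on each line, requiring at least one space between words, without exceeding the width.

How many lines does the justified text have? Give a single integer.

Answer: 6

Derivation:
Line 1: ['a', 'black', 'moon'] (min_width=12, slack=3)
Line 2: ['support', 'clean'] (min_width=13, slack=2)
Line 3: ['who', 'grass'] (min_width=9, slack=6)
Line 4: ['bedroom', 'network'] (min_width=15, slack=0)
Line 5: ['green', 'vector'] (min_width=12, slack=3)
Line 6: ['cat', 'page', 'code'] (min_width=13, slack=2)
Total lines: 6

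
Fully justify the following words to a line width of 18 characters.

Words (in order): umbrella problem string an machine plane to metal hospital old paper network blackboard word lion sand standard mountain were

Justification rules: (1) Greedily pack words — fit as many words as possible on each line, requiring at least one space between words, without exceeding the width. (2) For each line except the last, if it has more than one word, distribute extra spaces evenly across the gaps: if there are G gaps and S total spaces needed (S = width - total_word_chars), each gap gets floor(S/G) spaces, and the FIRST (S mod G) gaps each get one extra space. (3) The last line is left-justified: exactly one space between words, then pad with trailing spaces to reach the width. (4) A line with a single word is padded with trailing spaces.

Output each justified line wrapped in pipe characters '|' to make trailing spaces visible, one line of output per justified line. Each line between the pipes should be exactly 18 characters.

Answer: |umbrella   problem|
|string  an machine|
|plane   to   metal|
|hospital old paper|
|network blackboard|
|word   lion   sand|
|standard  mountain|
|were              |

Derivation:
Line 1: ['umbrella', 'problem'] (min_width=16, slack=2)
Line 2: ['string', 'an', 'machine'] (min_width=17, slack=1)
Line 3: ['plane', 'to', 'metal'] (min_width=14, slack=4)
Line 4: ['hospital', 'old', 'paper'] (min_width=18, slack=0)
Line 5: ['network', 'blackboard'] (min_width=18, slack=0)
Line 6: ['word', 'lion', 'sand'] (min_width=14, slack=4)
Line 7: ['standard', 'mountain'] (min_width=17, slack=1)
Line 8: ['were'] (min_width=4, slack=14)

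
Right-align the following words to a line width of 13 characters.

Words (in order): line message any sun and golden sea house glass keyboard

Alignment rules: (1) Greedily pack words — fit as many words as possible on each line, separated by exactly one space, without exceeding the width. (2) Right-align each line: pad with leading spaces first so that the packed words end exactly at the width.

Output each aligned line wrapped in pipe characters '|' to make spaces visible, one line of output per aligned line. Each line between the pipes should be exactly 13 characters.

Line 1: ['line', 'message'] (min_width=12, slack=1)
Line 2: ['any', 'sun', 'and'] (min_width=11, slack=2)
Line 3: ['golden', 'sea'] (min_width=10, slack=3)
Line 4: ['house', 'glass'] (min_width=11, slack=2)
Line 5: ['keyboard'] (min_width=8, slack=5)

Answer: | line message|
|  any sun and|
|   golden sea|
|  house glass|
|     keyboard|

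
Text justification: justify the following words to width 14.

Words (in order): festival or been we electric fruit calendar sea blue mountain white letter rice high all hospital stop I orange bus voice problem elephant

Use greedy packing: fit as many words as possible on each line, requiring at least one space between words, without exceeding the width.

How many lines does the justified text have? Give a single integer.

Answer: 11

Derivation:
Line 1: ['festival', 'or'] (min_width=11, slack=3)
Line 2: ['been', 'we'] (min_width=7, slack=7)
Line 3: ['electric', 'fruit'] (min_width=14, slack=0)
Line 4: ['calendar', 'sea'] (min_width=12, slack=2)
Line 5: ['blue', 'mountain'] (min_width=13, slack=1)
Line 6: ['white', 'letter'] (min_width=12, slack=2)
Line 7: ['rice', 'high', 'all'] (min_width=13, slack=1)
Line 8: ['hospital', 'stop'] (min_width=13, slack=1)
Line 9: ['I', 'orange', 'bus'] (min_width=12, slack=2)
Line 10: ['voice', 'problem'] (min_width=13, slack=1)
Line 11: ['elephant'] (min_width=8, slack=6)
Total lines: 11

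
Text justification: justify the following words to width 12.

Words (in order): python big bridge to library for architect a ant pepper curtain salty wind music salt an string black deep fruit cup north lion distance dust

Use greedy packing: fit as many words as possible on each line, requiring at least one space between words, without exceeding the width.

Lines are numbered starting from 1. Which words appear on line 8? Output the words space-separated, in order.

Line 1: ['python', 'big'] (min_width=10, slack=2)
Line 2: ['bridge', 'to'] (min_width=9, slack=3)
Line 3: ['library', 'for'] (min_width=11, slack=1)
Line 4: ['architect', 'a'] (min_width=11, slack=1)
Line 5: ['ant', 'pepper'] (min_width=10, slack=2)
Line 6: ['curtain'] (min_width=7, slack=5)
Line 7: ['salty', 'wind'] (min_width=10, slack=2)
Line 8: ['music', 'salt'] (min_width=10, slack=2)
Line 9: ['an', 'string'] (min_width=9, slack=3)
Line 10: ['black', 'deep'] (min_width=10, slack=2)
Line 11: ['fruit', 'cup'] (min_width=9, slack=3)
Line 12: ['north', 'lion'] (min_width=10, slack=2)
Line 13: ['distance'] (min_width=8, slack=4)
Line 14: ['dust'] (min_width=4, slack=8)

Answer: music salt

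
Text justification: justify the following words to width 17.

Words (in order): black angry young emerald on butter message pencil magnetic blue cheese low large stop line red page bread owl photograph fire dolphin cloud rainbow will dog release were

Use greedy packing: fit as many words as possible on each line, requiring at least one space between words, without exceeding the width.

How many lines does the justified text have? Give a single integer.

Line 1: ['black', 'angry', 'young'] (min_width=17, slack=0)
Line 2: ['emerald', 'on', 'butter'] (min_width=17, slack=0)
Line 3: ['message', 'pencil'] (min_width=14, slack=3)
Line 4: ['magnetic', 'blue'] (min_width=13, slack=4)
Line 5: ['cheese', 'low', 'large'] (min_width=16, slack=1)
Line 6: ['stop', 'line', 'red'] (min_width=13, slack=4)
Line 7: ['page', 'bread', 'owl'] (min_width=14, slack=3)
Line 8: ['photograph', 'fire'] (min_width=15, slack=2)
Line 9: ['dolphin', 'cloud'] (min_width=13, slack=4)
Line 10: ['rainbow', 'will', 'dog'] (min_width=16, slack=1)
Line 11: ['release', 'were'] (min_width=12, slack=5)
Total lines: 11

Answer: 11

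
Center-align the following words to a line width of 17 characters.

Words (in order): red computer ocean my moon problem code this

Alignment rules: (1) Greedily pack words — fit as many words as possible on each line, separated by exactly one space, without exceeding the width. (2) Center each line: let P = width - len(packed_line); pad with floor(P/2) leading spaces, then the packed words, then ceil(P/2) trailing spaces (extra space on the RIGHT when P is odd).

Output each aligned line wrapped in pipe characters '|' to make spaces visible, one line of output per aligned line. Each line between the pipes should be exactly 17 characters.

Line 1: ['red', 'computer'] (min_width=12, slack=5)
Line 2: ['ocean', 'my', 'moon'] (min_width=13, slack=4)
Line 3: ['problem', 'code', 'this'] (min_width=17, slack=0)

Answer: |  red computer   |
|  ocean my moon  |
|problem code this|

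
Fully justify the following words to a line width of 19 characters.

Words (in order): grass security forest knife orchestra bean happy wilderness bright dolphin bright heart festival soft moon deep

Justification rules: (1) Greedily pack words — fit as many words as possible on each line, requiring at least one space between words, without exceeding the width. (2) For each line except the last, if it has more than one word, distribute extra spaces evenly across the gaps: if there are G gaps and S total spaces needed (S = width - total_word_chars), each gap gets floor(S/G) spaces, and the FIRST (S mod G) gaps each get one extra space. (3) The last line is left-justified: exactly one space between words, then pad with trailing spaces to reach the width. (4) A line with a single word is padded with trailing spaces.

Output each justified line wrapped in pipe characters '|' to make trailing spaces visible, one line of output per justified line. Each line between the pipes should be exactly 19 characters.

Line 1: ['grass', 'security'] (min_width=14, slack=5)
Line 2: ['forest', 'knife'] (min_width=12, slack=7)
Line 3: ['orchestra', 'bean'] (min_width=14, slack=5)
Line 4: ['happy', 'wilderness'] (min_width=16, slack=3)
Line 5: ['bright', 'dolphin'] (min_width=14, slack=5)
Line 6: ['bright', 'heart'] (min_width=12, slack=7)
Line 7: ['festival', 'soft', 'moon'] (min_width=18, slack=1)
Line 8: ['deep'] (min_width=4, slack=15)

Answer: |grass      security|
|forest        knife|
|orchestra      bean|
|happy    wilderness|
|bright      dolphin|
|bright        heart|
|festival  soft moon|
|deep               |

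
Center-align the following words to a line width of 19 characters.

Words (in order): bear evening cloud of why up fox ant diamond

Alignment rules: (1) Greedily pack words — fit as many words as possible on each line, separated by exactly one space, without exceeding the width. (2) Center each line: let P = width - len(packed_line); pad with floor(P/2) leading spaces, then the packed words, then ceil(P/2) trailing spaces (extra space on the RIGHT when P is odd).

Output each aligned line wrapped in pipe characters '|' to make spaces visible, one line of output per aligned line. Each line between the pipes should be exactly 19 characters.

Answer: |bear evening cloud |
| of why up fox ant |
|      diamond      |

Derivation:
Line 1: ['bear', 'evening', 'cloud'] (min_width=18, slack=1)
Line 2: ['of', 'why', 'up', 'fox', 'ant'] (min_width=17, slack=2)
Line 3: ['diamond'] (min_width=7, slack=12)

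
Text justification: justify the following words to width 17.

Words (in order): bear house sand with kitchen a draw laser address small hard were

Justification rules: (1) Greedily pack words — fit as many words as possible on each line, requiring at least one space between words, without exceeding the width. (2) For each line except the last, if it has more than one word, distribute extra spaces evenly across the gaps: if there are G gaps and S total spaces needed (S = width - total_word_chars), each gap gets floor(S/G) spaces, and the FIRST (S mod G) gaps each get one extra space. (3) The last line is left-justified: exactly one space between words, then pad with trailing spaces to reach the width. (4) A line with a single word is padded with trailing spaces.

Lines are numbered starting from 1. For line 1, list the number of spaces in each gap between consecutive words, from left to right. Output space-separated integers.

Line 1: ['bear', 'house', 'sand'] (min_width=15, slack=2)
Line 2: ['with', 'kitchen', 'a'] (min_width=14, slack=3)
Line 3: ['draw', 'laser'] (min_width=10, slack=7)
Line 4: ['address', 'small'] (min_width=13, slack=4)
Line 5: ['hard', 'were'] (min_width=9, slack=8)

Answer: 2 2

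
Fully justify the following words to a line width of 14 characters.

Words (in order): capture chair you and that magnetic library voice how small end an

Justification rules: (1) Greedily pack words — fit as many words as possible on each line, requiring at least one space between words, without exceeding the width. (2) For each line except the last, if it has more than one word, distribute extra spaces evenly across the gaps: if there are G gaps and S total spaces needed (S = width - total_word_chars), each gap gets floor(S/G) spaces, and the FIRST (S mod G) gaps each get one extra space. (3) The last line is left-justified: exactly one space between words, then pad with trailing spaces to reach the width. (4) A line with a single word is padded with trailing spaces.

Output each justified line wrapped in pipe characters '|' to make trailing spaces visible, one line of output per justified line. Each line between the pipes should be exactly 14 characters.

Line 1: ['capture', 'chair'] (min_width=13, slack=1)
Line 2: ['you', 'and', 'that'] (min_width=12, slack=2)
Line 3: ['magnetic'] (min_width=8, slack=6)
Line 4: ['library', 'voice'] (min_width=13, slack=1)
Line 5: ['how', 'small', 'end'] (min_width=13, slack=1)
Line 6: ['an'] (min_width=2, slack=12)

Answer: |capture  chair|
|you  and  that|
|magnetic      |
|library  voice|
|how  small end|
|an            |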